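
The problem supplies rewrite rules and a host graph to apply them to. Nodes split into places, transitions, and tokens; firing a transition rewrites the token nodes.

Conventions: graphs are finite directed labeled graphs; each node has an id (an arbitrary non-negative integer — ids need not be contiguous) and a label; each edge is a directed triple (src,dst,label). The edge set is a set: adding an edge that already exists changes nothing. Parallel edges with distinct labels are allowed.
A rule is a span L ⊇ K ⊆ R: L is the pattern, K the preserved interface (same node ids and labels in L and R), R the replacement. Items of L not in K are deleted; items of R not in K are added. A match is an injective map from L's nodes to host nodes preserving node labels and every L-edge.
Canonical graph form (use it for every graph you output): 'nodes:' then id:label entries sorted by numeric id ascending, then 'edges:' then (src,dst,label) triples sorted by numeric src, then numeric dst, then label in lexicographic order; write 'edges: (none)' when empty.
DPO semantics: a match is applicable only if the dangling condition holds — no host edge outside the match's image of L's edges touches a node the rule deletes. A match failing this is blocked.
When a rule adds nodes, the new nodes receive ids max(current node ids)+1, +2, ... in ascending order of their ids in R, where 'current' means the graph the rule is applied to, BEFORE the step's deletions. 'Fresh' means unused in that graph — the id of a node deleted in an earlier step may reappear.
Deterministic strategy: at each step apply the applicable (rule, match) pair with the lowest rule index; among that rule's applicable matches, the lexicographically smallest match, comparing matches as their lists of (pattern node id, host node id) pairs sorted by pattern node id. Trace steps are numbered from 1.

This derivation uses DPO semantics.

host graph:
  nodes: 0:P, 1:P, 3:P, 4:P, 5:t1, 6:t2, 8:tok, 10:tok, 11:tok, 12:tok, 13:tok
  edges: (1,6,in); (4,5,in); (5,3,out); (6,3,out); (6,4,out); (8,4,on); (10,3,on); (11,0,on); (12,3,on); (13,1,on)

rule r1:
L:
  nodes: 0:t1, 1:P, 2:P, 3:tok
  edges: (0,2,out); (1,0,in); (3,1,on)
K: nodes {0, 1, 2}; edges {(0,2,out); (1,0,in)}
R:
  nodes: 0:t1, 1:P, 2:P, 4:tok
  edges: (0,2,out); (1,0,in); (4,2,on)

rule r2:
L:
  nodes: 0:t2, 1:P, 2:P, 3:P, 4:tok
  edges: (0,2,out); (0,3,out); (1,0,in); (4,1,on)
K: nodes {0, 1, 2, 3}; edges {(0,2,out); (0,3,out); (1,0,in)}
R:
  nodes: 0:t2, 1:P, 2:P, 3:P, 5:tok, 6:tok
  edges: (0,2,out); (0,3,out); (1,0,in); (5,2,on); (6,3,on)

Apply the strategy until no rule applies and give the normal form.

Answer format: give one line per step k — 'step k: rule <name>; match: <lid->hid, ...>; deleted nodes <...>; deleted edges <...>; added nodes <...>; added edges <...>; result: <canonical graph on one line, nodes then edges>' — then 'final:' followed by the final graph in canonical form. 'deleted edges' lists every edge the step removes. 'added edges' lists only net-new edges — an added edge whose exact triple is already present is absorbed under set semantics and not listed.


step 1: rule r1; match: 0->5, 1->4, 2->3, 3->8; deleted nodes 8; deleted edges (8,4,on); added nodes 14; added edges (14,3,on); result: nodes: 0:P, 1:P, 3:P, 4:P, 5:t1, 6:t2, 10:tok, 11:tok, 12:tok, 13:tok, 14:tok edges: (1,6,in); (4,5,in); (5,3,out); (6,3,out); (6,4,out); (10,3,on); (11,0,on); (12,3,on); (13,1,on); (14,3,on)
step 2: rule r2; match: 0->6, 1->1, 2->3, 3->4, 4->13; deleted nodes 13; deleted edges (13,1,on); added nodes 15, 16; added edges (15,3,on); (16,4,on); result: nodes: 0:P, 1:P, 3:P, 4:P, 5:t1, 6:t2, 10:tok, 11:tok, 12:tok, 14:tok, 15:tok, 16:tok edges: (1,6,in); (4,5,in); (5,3,out); (6,3,out); (6,4,out); (10,3,on); (11,0,on); (12,3,on); (14,3,on); (15,3,on); (16,4,on)
step 3: rule r1; match: 0->5, 1->4, 2->3, 3->16; deleted nodes 16; deleted edges (16,4,on); added nodes 17; added edges (17,3,on); result: nodes: 0:P, 1:P, 3:P, 4:P, 5:t1, 6:t2, 10:tok, 11:tok, 12:tok, 14:tok, 15:tok, 17:tok edges: (1,6,in); (4,5,in); (5,3,out); (6,3,out); (6,4,out); (10,3,on); (11,0,on); (12,3,on); (14,3,on); (15,3,on); (17,3,on)
final:
nodes: 0:P, 1:P, 3:P, 4:P, 5:t1, 6:t2, 10:tok, 11:tok, 12:tok, 14:tok, 15:tok, 17:tok
edges: (1,6,in); (4,5,in); (5,3,out); (6,3,out); (6,4,out); (10,3,on); (11,0,on); (12,3,on); (14,3,on); (15,3,on); (17,3,on)


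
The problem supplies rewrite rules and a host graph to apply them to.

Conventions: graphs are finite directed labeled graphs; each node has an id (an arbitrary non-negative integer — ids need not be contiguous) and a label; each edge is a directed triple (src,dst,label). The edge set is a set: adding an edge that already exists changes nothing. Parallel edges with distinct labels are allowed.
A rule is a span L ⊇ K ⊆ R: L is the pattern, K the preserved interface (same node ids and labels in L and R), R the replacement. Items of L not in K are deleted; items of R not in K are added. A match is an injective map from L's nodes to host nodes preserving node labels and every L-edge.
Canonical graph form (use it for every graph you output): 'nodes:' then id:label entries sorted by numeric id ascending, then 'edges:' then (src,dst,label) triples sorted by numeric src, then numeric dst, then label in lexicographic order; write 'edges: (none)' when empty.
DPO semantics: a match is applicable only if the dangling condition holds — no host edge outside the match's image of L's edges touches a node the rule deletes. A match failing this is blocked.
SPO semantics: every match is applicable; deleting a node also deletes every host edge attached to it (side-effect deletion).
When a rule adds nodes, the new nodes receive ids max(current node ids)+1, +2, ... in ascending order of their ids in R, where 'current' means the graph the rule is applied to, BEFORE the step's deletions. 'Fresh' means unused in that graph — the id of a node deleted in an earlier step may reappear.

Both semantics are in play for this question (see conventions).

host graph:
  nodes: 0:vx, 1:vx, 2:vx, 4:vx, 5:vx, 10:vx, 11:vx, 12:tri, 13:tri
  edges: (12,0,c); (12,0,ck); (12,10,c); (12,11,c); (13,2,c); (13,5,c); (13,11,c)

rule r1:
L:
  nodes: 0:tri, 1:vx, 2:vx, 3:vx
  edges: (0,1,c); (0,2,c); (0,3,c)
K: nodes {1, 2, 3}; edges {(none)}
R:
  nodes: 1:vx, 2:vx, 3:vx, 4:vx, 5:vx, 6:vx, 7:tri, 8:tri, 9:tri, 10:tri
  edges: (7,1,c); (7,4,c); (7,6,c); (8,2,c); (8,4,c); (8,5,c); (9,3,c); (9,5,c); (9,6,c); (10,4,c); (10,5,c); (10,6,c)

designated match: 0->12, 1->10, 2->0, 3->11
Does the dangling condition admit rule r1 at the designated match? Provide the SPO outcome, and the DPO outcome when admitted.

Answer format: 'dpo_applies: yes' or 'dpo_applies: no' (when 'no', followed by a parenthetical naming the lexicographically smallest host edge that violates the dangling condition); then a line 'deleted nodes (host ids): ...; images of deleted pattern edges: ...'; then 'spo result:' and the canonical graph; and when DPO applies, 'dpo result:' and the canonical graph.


dpo_applies: no
(the rule deletes node 12, which keeps host edge (12,0,ck) outside the match image — the dangling condition fails, DPO blocks; SPO proceeds and side-deletes such edges)
deleted nodes (host ids): 12; images of deleted pattern edges: (12,0,c); (12,10,c); (12,11,c)
spo result:
nodes: 0:vx, 1:vx, 2:vx, 4:vx, 5:vx, 10:vx, 11:vx, 13:tri, 14:vx, 15:vx, 16:vx, 17:tri, 18:tri, 19:tri, 20:tri
edges: (13,2,c); (13,5,c); (13,11,c); (17,10,c); (17,14,c); (17,16,c); (18,0,c); (18,14,c); (18,15,c); (19,11,c); (19,15,c); (19,16,c); (20,14,c); (20,15,c); (20,16,c)


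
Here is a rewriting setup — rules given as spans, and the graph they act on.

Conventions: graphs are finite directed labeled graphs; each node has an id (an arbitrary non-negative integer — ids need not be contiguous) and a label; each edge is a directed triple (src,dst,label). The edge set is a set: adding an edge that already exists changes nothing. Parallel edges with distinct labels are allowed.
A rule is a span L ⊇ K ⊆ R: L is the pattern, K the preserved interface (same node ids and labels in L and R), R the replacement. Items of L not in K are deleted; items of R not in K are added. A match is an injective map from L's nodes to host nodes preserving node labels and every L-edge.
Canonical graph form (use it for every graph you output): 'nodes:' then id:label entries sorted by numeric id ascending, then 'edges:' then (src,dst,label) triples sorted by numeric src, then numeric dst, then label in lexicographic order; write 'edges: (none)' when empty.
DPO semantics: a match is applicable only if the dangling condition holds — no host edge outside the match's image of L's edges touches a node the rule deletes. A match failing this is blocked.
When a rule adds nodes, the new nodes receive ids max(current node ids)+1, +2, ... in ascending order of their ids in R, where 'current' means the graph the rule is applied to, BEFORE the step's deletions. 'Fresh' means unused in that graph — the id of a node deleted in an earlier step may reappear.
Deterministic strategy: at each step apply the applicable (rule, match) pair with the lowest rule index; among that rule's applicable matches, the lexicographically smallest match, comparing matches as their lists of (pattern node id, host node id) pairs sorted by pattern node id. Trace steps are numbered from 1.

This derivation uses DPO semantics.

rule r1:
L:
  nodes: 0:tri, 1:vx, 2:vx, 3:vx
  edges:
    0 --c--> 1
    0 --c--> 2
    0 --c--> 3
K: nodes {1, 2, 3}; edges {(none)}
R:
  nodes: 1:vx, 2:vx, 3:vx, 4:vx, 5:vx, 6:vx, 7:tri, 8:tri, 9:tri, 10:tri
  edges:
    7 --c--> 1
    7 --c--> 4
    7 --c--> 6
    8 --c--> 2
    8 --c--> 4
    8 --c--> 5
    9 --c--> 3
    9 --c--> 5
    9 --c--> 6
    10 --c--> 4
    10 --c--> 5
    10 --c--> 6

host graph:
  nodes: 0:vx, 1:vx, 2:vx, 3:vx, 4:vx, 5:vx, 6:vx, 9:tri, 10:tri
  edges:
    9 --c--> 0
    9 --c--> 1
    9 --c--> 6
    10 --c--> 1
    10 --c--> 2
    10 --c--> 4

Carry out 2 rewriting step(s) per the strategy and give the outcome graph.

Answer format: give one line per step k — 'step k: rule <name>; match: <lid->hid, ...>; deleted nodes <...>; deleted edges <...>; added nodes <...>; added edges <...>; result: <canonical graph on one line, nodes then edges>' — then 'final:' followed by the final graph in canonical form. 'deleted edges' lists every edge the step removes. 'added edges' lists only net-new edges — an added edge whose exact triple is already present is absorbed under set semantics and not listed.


step 1: rule r1; match: 0->9, 1->0, 2->1, 3->6; deleted nodes 9; deleted edges (9,0,c); (9,1,c); (9,6,c); added nodes 11, 12, 13, 14, 15, 16, 17; added edges (14,0,c); (14,11,c); (14,13,c); (15,1,c); (15,11,c); (15,12,c); (16,6,c); (16,12,c); (16,13,c); (17,11,c); (17,12,c); (17,13,c); result: nodes: 0:vx, 1:vx, 2:vx, 3:vx, 4:vx, 5:vx, 6:vx, 10:tri, 11:vx, 12:vx, 13:vx, 14:tri, 15:tri, 16:tri, 17:tri edges: (10,1,c); (10,2,c); (10,4,c); (14,0,c); (14,11,c); (14,13,c); (15,1,c); (15,11,c); (15,12,c); (16,6,c); (16,12,c); (16,13,c); (17,11,c); (17,12,c); (17,13,c)
step 2: rule r1; match: 0->10, 1->1, 2->2, 3->4; deleted nodes 10; deleted edges (10,1,c); (10,2,c); (10,4,c); added nodes 18, 19, 20, 21, 22, 23, 24; added edges (21,1,c); (21,18,c); (21,20,c); (22,2,c); (22,18,c); (22,19,c); (23,4,c); (23,19,c); (23,20,c); (24,18,c); (24,19,c); (24,20,c); result: nodes: 0:vx, 1:vx, 2:vx, 3:vx, 4:vx, 5:vx, 6:vx, 11:vx, 12:vx, 13:vx, 14:tri, 15:tri, 16:tri, 17:tri, 18:vx, 19:vx, 20:vx, 21:tri, 22:tri, 23:tri, 24:tri edges: (14,0,c); (14,11,c); (14,13,c); (15,1,c); (15,11,c); (15,12,c); (16,6,c); (16,12,c); (16,13,c); (17,11,c); (17,12,c); (17,13,c); (21,1,c); (21,18,c); (21,20,c); (22,2,c); (22,18,c); (22,19,c); (23,4,c); (23,19,c); (23,20,c); (24,18,c); (24,19,c); (24,20,c)
final:
nodes: 0:vx, 1:vx, 2:vx, 3:vx, 4:vx, 5:vx, 6:vx, 11:vx, 12:vx, 13:vx, 14:tri, 15:tri, 16:tri, 17:tri, 18:vx, 19:vx, 20:vx, 21:tri, 22:tri, 23:tri, 24:tri
edges: (14,0,c); (14,11,c); (14,13,c); (15,1,c); (15,11,c); (15,12,c); (16,6,c); (16,12,c); (16,13,c); (17,11,c); (17,12,c); (17,13,c); (21,1,c); (21,18,c); (21,20,c); (22,2,c); (22,18,c); (22,19,c); (23,4,c); (23,19,c); (23,20,c); (24,18,c); (24,19,c); (24,20,c)


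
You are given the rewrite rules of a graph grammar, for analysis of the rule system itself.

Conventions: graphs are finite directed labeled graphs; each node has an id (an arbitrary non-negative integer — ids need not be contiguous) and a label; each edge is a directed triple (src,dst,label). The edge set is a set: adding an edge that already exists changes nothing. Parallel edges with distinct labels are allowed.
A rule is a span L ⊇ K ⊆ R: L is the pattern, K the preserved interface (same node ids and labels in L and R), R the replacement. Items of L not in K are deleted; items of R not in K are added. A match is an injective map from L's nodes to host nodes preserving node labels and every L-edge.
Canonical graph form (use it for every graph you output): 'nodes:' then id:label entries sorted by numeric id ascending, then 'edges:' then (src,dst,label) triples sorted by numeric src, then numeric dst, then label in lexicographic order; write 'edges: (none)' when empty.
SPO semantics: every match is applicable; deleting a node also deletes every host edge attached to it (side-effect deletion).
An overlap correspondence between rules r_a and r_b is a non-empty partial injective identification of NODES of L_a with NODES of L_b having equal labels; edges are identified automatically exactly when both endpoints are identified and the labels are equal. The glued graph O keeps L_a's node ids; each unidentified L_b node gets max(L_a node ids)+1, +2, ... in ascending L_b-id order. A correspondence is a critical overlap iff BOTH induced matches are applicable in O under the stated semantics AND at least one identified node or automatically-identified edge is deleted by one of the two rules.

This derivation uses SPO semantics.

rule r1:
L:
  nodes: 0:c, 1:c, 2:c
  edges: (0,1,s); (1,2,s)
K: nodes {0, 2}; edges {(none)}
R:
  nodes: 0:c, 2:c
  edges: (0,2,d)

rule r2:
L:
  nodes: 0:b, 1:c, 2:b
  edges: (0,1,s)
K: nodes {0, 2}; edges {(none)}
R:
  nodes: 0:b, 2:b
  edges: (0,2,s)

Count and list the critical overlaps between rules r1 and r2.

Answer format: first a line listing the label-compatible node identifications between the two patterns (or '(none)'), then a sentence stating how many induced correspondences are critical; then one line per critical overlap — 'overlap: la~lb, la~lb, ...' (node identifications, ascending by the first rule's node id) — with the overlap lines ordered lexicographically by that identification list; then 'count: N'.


label-compatible node identifications between L(r1) and L(r2): 0~1, 1~1, 2~1
3 of the induced correspondences are critical overlaps of r1 and r2.
overlap: 0~1
overlap: 1~1
overlap: 2~1
count: 3


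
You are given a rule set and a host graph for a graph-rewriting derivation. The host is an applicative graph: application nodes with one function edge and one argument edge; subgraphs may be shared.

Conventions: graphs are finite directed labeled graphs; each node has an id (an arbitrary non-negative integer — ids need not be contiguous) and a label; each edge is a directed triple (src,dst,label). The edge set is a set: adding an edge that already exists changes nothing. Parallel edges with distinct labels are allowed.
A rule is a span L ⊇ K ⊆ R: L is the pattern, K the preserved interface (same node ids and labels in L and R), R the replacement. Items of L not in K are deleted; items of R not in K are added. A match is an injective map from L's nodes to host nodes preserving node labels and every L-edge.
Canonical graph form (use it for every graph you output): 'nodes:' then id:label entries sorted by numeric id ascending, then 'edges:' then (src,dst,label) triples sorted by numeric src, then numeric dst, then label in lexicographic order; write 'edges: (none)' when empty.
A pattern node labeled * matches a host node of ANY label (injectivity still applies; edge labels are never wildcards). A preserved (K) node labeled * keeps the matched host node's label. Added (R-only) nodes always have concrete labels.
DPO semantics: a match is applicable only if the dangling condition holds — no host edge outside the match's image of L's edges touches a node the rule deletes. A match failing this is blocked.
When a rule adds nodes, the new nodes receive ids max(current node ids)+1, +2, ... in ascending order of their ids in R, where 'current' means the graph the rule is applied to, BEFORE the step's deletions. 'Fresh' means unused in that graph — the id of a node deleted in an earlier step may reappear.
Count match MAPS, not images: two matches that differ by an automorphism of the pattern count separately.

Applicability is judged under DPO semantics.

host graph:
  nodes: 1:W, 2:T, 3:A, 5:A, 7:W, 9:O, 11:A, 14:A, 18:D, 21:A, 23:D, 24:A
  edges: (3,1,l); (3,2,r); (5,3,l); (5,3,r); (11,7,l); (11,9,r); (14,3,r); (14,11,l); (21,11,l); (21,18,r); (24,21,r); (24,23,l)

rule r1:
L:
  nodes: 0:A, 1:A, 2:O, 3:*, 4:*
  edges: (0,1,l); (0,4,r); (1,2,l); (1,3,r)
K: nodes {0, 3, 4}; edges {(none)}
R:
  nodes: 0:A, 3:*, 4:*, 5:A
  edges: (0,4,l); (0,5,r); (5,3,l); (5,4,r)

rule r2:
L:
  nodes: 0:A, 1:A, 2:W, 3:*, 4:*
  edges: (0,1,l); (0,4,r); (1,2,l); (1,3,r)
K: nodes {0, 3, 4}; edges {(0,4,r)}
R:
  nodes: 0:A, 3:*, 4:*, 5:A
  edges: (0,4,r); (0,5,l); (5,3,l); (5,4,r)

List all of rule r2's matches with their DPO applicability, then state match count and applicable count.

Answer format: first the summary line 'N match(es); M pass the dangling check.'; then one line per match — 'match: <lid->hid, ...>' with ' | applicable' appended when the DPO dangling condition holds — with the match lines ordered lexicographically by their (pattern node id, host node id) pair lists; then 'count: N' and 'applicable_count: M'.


2 match(es); 0 pass the dangling check.
match: 0->14, 1->11, 2->7, 3->9, 4->3
match: 0->21, 1->11, 2->7, 3->9, 4->18
count: 2
applicable_count: 0


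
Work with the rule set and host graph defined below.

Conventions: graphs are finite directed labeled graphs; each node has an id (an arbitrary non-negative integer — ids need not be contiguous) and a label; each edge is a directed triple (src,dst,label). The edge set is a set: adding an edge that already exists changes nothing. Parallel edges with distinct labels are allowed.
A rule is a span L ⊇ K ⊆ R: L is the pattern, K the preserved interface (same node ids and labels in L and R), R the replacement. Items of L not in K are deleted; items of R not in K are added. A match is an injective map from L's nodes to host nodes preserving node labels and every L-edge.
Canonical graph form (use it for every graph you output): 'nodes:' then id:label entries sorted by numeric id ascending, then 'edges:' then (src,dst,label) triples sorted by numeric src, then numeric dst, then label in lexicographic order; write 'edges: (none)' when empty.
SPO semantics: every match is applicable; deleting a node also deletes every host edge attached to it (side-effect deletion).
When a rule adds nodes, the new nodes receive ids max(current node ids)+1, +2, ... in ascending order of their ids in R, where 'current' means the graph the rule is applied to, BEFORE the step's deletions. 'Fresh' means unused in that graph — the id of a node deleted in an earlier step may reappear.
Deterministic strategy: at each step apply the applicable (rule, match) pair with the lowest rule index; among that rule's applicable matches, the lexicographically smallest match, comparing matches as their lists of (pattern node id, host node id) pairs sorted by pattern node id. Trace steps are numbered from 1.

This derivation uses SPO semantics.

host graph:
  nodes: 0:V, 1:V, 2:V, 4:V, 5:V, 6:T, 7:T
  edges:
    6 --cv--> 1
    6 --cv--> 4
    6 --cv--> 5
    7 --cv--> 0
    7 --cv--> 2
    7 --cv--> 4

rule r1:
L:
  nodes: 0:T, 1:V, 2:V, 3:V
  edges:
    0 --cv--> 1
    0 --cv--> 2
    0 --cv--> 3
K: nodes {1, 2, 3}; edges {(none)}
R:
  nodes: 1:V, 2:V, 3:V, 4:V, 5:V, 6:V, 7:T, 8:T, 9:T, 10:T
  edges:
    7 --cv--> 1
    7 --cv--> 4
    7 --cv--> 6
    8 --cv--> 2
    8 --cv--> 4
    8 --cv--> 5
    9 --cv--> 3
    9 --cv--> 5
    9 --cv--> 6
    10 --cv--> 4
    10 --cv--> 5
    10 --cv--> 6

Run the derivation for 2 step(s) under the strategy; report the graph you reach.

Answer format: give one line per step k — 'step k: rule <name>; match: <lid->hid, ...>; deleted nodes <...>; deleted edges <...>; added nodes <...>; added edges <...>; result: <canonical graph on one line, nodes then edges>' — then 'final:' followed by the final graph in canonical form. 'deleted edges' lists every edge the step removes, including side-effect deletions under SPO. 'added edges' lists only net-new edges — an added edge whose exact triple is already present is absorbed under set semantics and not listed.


step 1: rule r1; match: 0->6, 1->1, 2->4, 3->5; deleted nodes 6; deleted edges (6,1,cv); (6,4,cv); (6,5,cv); added nodes 8, 9, 10, 11, 12, 13, 14; added edges (11,1,cv); (11,8,cv); (11,10,cv); (12,4,cv); (12,8,cv); (12,9,cv); (13,5,cv); (13,9,cv); (13,10,cv); (14,8,cv); (14,9,cv); (14,10,cv); result: nodes: 0:V, 1:V, 2:V, 4:V, 5:V, 7:T, 8:V, 9:V, 10:V, 11:T, 12:T, 13:T, 14:T edges: (7,0,cv); (7,2,cv); (7,4,cv); (11,1,cv); (11,8,cv); (11,10,cv); (12,4,cv); (12,8,cv); (12,9,cv); (13,5,cv); (13,9,cv); (13,10,cv); (14,8,cv); (14,9,cv); (14,10,cv)
step 2: rule r1; match: 0->7, 1->0, 2->2, 3->4; deleted nodes 7; deleted edges (7,0,cv); (7,2,cv); (7,4,cv); added nodes 15, 16, 17, 18, 19, 20, 21; added edges (18,0,cv); (18,15,cv); (18,17,cv); (19,2,cv); (19,15,cv); (19,16,cv); (20,4,cv); (20,16,cv); (20,17,cv); (21,15,cv); (21,16,cv); (21,17,cv); result: nodes: 0:V, 1:V, 2:V, 4:V, 5:V, 8:V, 9:V, 10:V, 11:T, 12:T, 13:T, 14:T, 15:V, 16:V, 17:V, 18:T, 19:T, 20:T, 21:T edges: (11,1,cv); (11,8,cv); (11,10,cv); (12,4,cv); (12,8,cv); (12,9,cv); (13,5,cv); (13,9,cv); (13,10,cv); (14,8,cv); (14,9,cv); (14,10,cv); (18,0,cv); (18,15,cv); (18,17,cv); (19,2,cv); (19,15,cv); (19,16,cv); (20,4,cv); (20,16,cv); (20,17,cv); (21,15,cv); (21,16,cv); (21,17,cv)
final:
nodes: 0:V, 1:V, 2:V, 4:V, 5:V, 8:V, 9:V, 10:V, 11:T, 12:T, 13:T, 14:T, 15:V, 16:V, 17:V, 18:T, 19:T, 20:T, 21:T
edges: (11,1,cv); (11,8,cv); (11,10,cv); (12,4,cv); (12,8,cv); (12,9,cv); (13,5,cv); (13,9,cv); (13,10,cv); (14,8,cv); (14,9,cv); (14,10,cv); (18,0,cv); (18,15,cv); (18,17,cv); (19,2,cv); (19,15,cv); (19,16,cv); (20,4,cv); (20,16,cv); (20,17,cv); (21,15,cv); (21,16,cv); (21,17,cv)


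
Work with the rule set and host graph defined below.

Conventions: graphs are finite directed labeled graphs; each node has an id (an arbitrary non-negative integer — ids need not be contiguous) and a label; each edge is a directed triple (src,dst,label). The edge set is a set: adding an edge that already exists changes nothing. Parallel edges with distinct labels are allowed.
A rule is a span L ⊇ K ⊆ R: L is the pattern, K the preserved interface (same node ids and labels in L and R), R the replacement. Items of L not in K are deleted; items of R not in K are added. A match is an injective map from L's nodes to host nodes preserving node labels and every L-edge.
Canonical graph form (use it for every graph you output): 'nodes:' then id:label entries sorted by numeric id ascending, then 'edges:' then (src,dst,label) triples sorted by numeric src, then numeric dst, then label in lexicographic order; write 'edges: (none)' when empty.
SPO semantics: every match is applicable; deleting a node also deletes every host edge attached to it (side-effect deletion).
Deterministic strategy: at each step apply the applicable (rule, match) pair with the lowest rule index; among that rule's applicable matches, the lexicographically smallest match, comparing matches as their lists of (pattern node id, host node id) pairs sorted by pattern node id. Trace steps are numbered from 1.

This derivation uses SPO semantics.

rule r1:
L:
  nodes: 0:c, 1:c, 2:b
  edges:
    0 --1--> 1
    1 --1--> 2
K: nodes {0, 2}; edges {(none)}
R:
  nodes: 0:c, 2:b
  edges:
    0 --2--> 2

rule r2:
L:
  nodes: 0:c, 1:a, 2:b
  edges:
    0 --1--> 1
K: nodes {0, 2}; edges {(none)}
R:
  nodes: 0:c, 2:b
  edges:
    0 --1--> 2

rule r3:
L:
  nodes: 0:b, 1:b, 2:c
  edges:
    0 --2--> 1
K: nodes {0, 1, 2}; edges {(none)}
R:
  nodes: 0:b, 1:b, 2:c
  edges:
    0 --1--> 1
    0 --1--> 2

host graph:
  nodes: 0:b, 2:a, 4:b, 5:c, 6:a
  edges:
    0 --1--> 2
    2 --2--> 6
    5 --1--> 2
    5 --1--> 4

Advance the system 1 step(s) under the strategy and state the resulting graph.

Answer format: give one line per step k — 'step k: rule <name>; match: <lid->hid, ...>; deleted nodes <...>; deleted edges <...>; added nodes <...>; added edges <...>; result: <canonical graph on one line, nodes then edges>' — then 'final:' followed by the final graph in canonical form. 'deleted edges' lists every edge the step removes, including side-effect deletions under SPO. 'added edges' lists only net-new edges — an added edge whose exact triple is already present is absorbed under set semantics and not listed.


step 1: rule r2; match: 0->5, 1->2, 2->0; deleted nodes 2; deleted edges (0,2,1); (2,6,2); (5,2,1); added nodes (none); added edges (5,0,1); result: nodes: 0:b, 4:b, 5:c, 6:a edges: (5,0,1); (5,4,1)
final:
nodes: 0:b, 4:b, 5:c, 6:a
edges: (5,0,1); (5,4,1)


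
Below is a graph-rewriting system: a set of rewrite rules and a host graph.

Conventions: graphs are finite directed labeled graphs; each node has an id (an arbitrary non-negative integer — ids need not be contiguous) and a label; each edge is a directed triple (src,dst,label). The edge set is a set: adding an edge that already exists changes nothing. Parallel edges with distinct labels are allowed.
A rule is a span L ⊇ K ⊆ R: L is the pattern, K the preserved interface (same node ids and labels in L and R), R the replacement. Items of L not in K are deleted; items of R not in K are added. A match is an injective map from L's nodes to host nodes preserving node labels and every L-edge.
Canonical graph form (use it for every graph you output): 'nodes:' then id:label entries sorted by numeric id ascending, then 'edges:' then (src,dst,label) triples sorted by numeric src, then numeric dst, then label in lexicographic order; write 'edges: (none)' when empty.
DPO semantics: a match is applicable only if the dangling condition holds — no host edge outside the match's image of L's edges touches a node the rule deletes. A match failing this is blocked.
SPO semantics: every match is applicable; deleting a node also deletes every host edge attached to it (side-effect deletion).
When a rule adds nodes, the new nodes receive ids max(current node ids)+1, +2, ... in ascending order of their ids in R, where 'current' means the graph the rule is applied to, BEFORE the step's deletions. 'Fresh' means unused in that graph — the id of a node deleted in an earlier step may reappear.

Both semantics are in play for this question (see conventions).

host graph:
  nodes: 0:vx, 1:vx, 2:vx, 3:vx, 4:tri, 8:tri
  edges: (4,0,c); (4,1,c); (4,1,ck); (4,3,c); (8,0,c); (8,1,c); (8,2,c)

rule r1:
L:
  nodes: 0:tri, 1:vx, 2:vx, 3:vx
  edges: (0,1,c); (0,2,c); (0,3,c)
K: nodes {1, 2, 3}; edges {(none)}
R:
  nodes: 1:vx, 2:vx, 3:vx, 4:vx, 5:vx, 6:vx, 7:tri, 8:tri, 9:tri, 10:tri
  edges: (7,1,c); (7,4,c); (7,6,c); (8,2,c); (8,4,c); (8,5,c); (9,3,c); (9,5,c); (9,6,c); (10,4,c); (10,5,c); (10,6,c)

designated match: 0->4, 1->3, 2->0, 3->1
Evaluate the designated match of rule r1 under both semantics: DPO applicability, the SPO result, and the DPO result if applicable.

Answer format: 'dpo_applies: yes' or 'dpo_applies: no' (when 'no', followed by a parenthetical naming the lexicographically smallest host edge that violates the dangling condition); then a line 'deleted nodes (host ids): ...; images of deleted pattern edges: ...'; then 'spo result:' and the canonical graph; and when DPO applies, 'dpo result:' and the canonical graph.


dpo_applies: no
(the rule deletes node 4, which keeps host edge (4,1,ck) outside the match image — the dangling condition fails, DPO blocks; SPO proceeds and side-deletes such edges)
deleted nodes (host ids): 4; images of deleted pattern edges: (4,0,c); (4,1,c); (4,3,c)
spo result:
nodes: 0:vx, 1:vx, 2:vx, 3:vx, 8:tri, 9:vx, 10:vx, 11:vx, 12:tri, 13:tri, 14:tri, 15:tri
edges: (8,0,c); (8,1,c); (8,2,c); (12,3,c); (12,9,c); (12,11,c); (13,0,c); (13,9,c); (13,10,c); (14,1,c); (14,10,c); (14,11,c); (15,9,c); (15,10,c); (15,11,c)


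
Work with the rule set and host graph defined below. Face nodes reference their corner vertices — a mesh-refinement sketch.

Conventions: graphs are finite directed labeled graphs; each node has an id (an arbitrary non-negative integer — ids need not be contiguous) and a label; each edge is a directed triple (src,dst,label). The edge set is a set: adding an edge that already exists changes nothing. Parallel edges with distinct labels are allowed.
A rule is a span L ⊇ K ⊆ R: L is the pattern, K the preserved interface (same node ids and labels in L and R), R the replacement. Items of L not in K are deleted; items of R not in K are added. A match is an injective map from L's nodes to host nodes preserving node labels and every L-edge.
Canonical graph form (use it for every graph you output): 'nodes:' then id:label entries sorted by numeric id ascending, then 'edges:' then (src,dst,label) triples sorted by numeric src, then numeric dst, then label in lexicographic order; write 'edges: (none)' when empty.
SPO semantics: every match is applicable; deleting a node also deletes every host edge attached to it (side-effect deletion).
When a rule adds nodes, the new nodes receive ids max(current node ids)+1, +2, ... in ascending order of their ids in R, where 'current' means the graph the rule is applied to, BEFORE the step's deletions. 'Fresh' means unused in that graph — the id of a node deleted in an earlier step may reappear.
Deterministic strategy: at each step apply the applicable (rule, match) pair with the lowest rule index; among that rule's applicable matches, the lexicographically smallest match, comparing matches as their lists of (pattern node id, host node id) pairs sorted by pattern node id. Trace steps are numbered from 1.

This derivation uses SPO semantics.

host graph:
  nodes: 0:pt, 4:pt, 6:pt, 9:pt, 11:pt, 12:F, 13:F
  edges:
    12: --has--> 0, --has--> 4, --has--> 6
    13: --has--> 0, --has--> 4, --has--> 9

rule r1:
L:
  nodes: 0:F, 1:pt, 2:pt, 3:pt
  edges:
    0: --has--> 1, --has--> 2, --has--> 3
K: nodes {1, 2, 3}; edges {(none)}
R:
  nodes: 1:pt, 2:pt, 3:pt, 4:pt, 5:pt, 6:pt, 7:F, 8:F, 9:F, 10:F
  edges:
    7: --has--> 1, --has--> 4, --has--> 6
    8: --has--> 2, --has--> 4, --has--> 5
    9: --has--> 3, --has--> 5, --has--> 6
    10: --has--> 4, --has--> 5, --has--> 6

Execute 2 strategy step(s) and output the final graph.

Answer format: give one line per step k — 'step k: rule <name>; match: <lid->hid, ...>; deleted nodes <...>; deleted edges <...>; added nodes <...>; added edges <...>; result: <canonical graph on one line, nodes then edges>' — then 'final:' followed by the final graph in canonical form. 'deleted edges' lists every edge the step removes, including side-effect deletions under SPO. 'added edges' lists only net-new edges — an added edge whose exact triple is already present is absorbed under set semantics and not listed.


step 1: rule r1; match: 0->12, 1->0, 2->4, 3->6; deleted nodes 12; deleted edges (12,0,has); (12,4,has); (12,6,has); added nodes 14, 15, 16, 17, 18, 19, 20; added edges (17,0,has); (17,14,has); (17,16,has); (18,4,has); (18,14,has); (18,15,has); (19,6,has); (19,15,has); (19,16,has); (20,14,has); (20,15,has); (20,16,has); result: nodes: 0:pt, 4:pt, 6:pt, 9:pt, 11:pt, 13:F, 14:pt, 15:pt, 16:pt, 17:F, 18:F, 19:F, 20:F edges: (13,0,has); (13,4,has); (13,9,has); (17,0,has); (17,14,has); (17,16,has); (18,4,has); (18,14,has); (18,15,has); (19,6,has); (19,15,has); (19,16,has); (20,14,has); (20,15,has); (20,16,has)
step 2: rule r1; match: 0->13, 1->0, 2->4, 3->9; deleted nodes 13; deleted edges (13,0,has); (13,4,has); (13,9,has); added nodes 21, 22, 23, 24, 25, 26, 27; added edges (24,0,has); (24,21,has); (24,23,has); (25,4,has); (25,21,has); (25,22,has); (26,9,has); (26,22,has); (26,23,has); (27,21,has); (27,22,has); (27,23,has); result: nodes: 0:pt, 4:pt, 6:pt, 9:pt, 11:pt, 14:pt, 15:pt, 16:pt, 17:F, 18:F, 19:F, 20:F, 21:pt, 22:pt, 23:pt, 24:F, 25:F, 26:F, 27:F edges: (17,0,has); (17,14,has); (17,16,has); (18,4,has); (18,14,has); (18,15,has); (19,6,has); (19,15,has); (19,16,has); (20,14,has); (20,15,has); (20,16,has); (24,0,has); (24,21,has); (24,23,has); (25,4,has); (25,21,has); (25,22,has); (26,9,has); (26,22,has); (26,23,has); (27,21,has); (27,22,has); (27,23,has)
final:
nodes: 0:pt, 4:pt, 6:pt, 9:pt, 11:pt, 14:pt, 15:pt, 16:pt, 17:F, 18:F, 19:F, 20:F, 21:pt, 22:pt, 23:pt, 24:F, 25:F, 26:F, 27:F
edges: (17,0,has); (17,14,has); (17,16,has); (18,4,has); (18,14,has); (18,15,has); (19,6,has); (19,15,has); (19,16,has); (20,14,has); (20,15,has); (20,16,has); (24,0,has); (24,21,has); (24,23,has); (25,4,has); (25,21,has); (25,22,has); (26,9,has); (26,22,has); (26,23,has); (27,21,has); (27,22,has); (27,23,has)


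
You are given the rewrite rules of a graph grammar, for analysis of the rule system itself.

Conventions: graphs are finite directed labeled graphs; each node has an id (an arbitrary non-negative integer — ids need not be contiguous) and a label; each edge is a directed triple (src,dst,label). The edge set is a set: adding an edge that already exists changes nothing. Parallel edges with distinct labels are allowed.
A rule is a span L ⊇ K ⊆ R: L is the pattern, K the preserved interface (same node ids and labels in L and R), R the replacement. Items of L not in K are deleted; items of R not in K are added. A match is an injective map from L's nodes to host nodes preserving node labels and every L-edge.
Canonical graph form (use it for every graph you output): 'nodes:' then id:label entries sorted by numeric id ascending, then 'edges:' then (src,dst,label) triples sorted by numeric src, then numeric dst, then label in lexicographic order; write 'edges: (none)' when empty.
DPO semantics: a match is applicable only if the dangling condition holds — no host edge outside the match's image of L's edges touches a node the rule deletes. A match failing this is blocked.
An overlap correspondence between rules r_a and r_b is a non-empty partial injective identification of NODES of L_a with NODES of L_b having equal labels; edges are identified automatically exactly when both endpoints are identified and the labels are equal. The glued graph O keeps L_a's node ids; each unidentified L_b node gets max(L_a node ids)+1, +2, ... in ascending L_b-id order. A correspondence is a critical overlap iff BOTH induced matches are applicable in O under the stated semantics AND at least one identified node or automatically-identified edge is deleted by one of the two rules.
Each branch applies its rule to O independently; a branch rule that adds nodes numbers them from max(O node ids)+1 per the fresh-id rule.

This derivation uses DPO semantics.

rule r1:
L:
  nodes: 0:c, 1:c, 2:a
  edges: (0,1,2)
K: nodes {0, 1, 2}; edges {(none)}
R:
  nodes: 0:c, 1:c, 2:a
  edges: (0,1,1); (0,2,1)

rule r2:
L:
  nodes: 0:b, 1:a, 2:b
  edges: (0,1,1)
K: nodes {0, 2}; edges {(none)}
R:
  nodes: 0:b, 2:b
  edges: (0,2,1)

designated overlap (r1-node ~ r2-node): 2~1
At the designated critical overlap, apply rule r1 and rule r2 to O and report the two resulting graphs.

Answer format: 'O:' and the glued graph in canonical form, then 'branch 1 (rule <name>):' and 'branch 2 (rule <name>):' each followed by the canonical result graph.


O:
nodes: 0:c, 1:c, 2:a, 3:b, 4:b
edges: (0,1,2); (3,2,1)
branch 1 (rule r1):
nodes: 0:c, 1:c, 2:a, 3:b, 4:b
edges: (0,1,1); (0,2,1); (3,2,1)
branch 2 (rule r2):
nodes: 0:c, 1:c, 3:b, 4:b
edges: (0,1,2); (3,4,1)


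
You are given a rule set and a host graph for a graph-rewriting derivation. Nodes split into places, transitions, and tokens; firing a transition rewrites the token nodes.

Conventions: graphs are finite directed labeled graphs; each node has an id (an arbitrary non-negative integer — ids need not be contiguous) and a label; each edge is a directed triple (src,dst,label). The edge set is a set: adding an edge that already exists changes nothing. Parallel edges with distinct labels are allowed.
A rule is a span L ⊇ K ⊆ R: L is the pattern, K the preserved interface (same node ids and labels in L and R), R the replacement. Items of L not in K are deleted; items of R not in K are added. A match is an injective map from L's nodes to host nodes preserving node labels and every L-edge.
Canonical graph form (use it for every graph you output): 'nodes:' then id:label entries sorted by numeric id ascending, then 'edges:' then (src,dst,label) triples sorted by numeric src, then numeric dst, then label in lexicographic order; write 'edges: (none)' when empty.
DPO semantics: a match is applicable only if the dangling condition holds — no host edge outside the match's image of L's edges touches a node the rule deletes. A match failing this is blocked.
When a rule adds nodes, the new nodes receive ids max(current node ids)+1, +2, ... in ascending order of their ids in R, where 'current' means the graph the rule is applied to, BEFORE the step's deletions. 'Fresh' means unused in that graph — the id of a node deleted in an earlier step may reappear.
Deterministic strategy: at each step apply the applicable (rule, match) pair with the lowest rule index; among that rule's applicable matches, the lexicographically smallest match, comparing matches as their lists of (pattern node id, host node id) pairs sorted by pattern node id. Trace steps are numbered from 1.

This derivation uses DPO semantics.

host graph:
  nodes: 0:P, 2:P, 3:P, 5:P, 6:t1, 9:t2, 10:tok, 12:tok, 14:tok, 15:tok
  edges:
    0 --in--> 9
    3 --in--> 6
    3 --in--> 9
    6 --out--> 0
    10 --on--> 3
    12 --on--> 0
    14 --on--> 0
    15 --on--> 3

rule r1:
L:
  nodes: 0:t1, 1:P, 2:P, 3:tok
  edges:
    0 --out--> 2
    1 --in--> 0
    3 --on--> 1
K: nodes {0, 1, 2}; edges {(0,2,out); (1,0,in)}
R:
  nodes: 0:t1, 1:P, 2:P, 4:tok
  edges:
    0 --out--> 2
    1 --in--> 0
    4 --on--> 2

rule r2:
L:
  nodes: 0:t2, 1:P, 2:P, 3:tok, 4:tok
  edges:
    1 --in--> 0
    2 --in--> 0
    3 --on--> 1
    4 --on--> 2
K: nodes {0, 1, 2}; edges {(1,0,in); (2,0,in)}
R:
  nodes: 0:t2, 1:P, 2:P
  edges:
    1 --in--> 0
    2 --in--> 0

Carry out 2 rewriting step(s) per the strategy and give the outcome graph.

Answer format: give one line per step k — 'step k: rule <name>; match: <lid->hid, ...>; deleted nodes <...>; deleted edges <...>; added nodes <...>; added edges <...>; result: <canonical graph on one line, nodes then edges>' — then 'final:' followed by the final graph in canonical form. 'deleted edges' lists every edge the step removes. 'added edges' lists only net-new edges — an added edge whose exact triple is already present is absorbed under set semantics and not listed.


step 1: rule r1; match: 0->6, 1->3, 2->0, 3->10; deleted nodes 10; deleted edges (10,3,on); added nodes 16; added edges (16,0,on); result: nodes: 0:P, 2:P, 3:P, 5:P, 6:t1, 9:t2, 12:tok, 14:tok, 15:tok, 16:tok edges: (0,9,in); (3,6,in); (3,9,in); (6,0,out); (12,0,on); (14,0,on); (15,3,on); (16,0,on)
step 2: rule r1; match: 0->6, 1->3, 2->0, 3->15; deleted nodes 15; deleted edges (15,3,on); added nodes 17; added edges (17,0,on); result: nodes: 0:P, 2:P, 3:P, 5:P, 6:t1, 9:t2, 12:tok, 14:tok, 16:tok, 17:tok edges: (0,9,in); (3,6,in); (3,9,in); (6,0,out); (12,0,on); (14,0,on); (16,0,on); (17,0,on)
final:
nodes: 0:P, 2:P, 3:P, 5:P, 6:t1, 9:t2, 12:tok, 14:tok, 16:tok, 17:tok
edges: (0,9,in); (3,6,in); (3,9,in); (6,0,out); (12,0,on); (14,0,on); (16,0,on); (17,0,on)


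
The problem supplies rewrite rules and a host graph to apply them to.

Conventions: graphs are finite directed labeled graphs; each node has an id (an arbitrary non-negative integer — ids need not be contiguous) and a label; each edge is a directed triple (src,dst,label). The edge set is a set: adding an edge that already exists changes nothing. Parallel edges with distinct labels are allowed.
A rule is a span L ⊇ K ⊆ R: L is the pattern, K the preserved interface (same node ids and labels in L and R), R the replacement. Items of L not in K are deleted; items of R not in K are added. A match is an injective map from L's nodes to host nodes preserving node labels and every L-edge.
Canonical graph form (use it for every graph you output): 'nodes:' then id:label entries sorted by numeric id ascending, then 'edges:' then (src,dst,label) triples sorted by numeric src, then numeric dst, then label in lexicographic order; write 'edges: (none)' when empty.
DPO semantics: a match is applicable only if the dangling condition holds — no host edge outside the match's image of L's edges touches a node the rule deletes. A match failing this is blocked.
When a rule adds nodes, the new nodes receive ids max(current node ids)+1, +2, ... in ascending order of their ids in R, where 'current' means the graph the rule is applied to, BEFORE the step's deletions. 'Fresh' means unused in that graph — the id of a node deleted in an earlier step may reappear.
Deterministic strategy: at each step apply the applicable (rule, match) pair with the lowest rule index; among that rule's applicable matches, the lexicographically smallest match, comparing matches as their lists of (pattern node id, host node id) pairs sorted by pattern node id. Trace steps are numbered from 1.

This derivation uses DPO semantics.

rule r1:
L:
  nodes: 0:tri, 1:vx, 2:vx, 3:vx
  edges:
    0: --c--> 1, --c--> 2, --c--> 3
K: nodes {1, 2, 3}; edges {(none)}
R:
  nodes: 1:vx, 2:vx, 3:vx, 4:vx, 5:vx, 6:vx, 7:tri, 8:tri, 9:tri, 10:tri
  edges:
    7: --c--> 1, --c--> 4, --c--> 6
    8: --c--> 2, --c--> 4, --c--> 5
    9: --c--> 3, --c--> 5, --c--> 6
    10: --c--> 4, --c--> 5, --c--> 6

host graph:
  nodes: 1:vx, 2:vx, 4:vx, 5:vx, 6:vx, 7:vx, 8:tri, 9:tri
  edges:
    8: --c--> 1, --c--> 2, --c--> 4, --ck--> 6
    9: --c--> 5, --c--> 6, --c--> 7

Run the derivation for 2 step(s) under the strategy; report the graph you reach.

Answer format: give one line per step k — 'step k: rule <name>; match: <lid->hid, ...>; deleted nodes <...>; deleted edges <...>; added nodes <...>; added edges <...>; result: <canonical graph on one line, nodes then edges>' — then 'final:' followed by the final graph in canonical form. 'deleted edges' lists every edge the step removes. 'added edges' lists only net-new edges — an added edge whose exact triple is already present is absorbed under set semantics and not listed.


step 1: rule r1; match: 0->9, 1->5, 2->6, 3->7; deleted nodes 9; deleted edges (9,5,c); (9,6,c); (9,7,c); added nodes 10, 11, 12, 13, 14, 15, 16; added edges (13,5,c); (13,10,c); (13,12,c); (14,6,c); (14,10,c); (14,11,c); (15,7,c); (15,11,c); (15,12,c); (16,10,c); (16,11,c); (16,12,c); result: nodes: 1:vx, 2:vx, 4:vx, 5:vx, 6:vx, 7:vx, 8:tri, 10:vx, 11:vx, 12:vx, 13:tri, 14:tri, 15:tri, 16:tri edges: (8,1,c); (8,2,c); (8,4,c); (8,6,ck); (13,5,c); (13,10,c); (13,12,c); (14,6,c); (14,10,c); (14,11,c); (15,7,c); (15,11,c); (15,12,c); (16,10,c); (16,11,c); (16,12,c)
step 2: rule r1; match: 0->13, 1->5, 2->10, 3->12; deleted nodes 13; deleted edges (13,5,c); (13,10,c); (13,12,c); added nodes 17, 18, 19, 20, 21, 22, 23; added edges (20,5,c); (20,17,c); (20,19,c); (21,10,c); (21,17,c); (21,18,c); (22,12,c); (22,18,c); (22,19,c); (23,17,c); (23,18,c); (23,19,c); result: nodes: 1:vx, 2:vx, 4:vx, 5:vx, 6:vx, 7:vx, 8:tri, 10:vx, 11:vx, 12:vx, 14:tri, 15:tri, 16:tri, 17:vx, 18:vx, 19:vx, 20:tri, 21:tri, 22:tri, 23:tri edges: (8,1,c); (8,2,c); (8,4,c); (8,6,ck); (14,6,c); (14,10,c); (14,11,c); (15,7,c); (15,11,c); (15,12,c); (16,10,c); (16,11,c); (16,12,c); (20,5,c); (20,17,c); (20,19,c); (21,10,c); (21,17,c); (21,18,c); (22,12,c); (22,18,c); (22,19,c); (23,17,c); (23,18,c); (23,19,c)
final:
nodes: 1:vx, 2:vx, 4:vx, 5:vx, 6:vx, 7:vx, 8:tri, 10:vx, 11:vx, 12:vx, 14:tri, 15:tri, 16:tri, 17:vx, 18:vx, 19:vx, 20:tri, 21:tri, 22:tri, 23:tri
edges: (8,1,c); (8,2,c); (8,4,c); (8,6,ck); (14,6,c); (14,10,c); (14,11,c); (15,7,c); (15,11,c); (15,12,c); (16,10,c); (16,11,c); (16,12,c); (20,5,c); (20,17,c); (20,19,c); (21,10,c); (21,17,c); (21,18,c); (22,12,c); (22,18,c); (22,19,c); (23,17,c); (23,18,c); (23,19,c)
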